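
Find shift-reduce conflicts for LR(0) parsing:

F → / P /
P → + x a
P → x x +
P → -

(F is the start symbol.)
A shift-reduce conflict occurs when an LR(0) state has both:
  - a complete (reduce) item [A → α .] (dot at the end), and
  - a shift item [B → β . c γ] (dot before a terminal).

Augment with F' → F and build the canonical LR(0) collection (I0 = CLOSURE({[F' → . F]}), then GOTO on every symbol after a dot until no new states appear). It has 12 states:
  I0: { [F → . / P /], [F' → . F] }  — shift
  I1: { [F → / . P /], [P → . + x a], [P → . -], [P → . x x +] }  — shift
  I2: { [F' → F .] }  — accept
  I3: { [P → + . x a] }  — shift
  I4: { [P → - .] }  — reduce
  I5: { [F → / P . /] }  — shift
  I6: { [P → x . x +] }  — shift
  I7: { [P → x x . +] }  — shift
  I8: { [P → x x + .] }  — reduce
  I9: { [F → / P / .] }  — reduce
  I10: { [P → + x . a] }  — shift
  I11: { [P → + x a .] }  — reduce

No state contains both a complete item and a shift item.

Answer: No shift-reduce conflicts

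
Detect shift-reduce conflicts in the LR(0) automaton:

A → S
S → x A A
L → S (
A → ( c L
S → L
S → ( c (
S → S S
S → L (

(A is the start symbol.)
Augment with A' → A and build the canonical LR(0) collection (I0 = CLOSURE({[A' → . A]}), then GOTO on every symbol after a dot until no new states appear). It has 17 states:
  I0: { [A → . ( c L], [A → . S], [A' → . A], [L → . S (], [S → . ( c (], [S → . L (], [S → . L], [S → . S S], [S → . x A A] }  — shift
  I1: { [A → ( . c L], [S → ( . c (] }  — shift
  I2: { [A' → A .] }  — accept
  I3: { [S → L . (], [S → L .] }  — shift, reduce
  I4: { [A → S .], [L → . S (], [L → S . (], [S → . ( c (], [S → . L (], [S → . L], [S → . S S], [S → . x A A], [S → S . S] }  — shift, reduce
  I5: { [A → . ( c L], [A → . S], [L → . S (], [S → . ( c (], [S → . L (], [S → . L], [S → . S S], [S → . x A A], [S → x . A A] }  — shift
  I6: { [A → . ( c L], [A → . S], [L → . S (], [S → . ( c (], [S → . L (], [S → . L], [S → . S S], [S → . x A A], [S → x A . A] }  — shift
  I7: { [S → x A A .] }  — reduce
  I8: { [L → S ( .], [S → ( . c (] }  — shift, reduce
  I9: { [L → . S (], [L → S . (], [S → . ( c (], [S → . L (], [S → . L], [S → . S S], [S → . x A A], [S → S . S], [S → S S .] }  — shift, reduce
  I10: { [S → ( c . (] }  — shift
  I11: { [S → ( c ( .] }  — reduce
  I12: { [S → L ( .] }  — reduce
  I13: { [A → ( c . L], [L → . S (], [S → ( c . (], [S → . ( c (], [S → . L (], [S → . L], [S → . S S], [S → . x A A] }  — shift
  I14: { [S → ( . c (], [S → ( c ( .] }  — shift, reduce
  I15: { [A → ( c L .], [S → L . (], [S → L .] }  — shift, 2 reduces
  I16: { [L → . S (], [L → S . (], [S → . ( c (], [S → . L (], [S → . L], [S → . S S], [S → . x A A], [S → S . S] }  — shift

I3 contains reduce item [S → L .] and shift item [S → L . (] — shift-reduce conflict.
I4 contains reduce item [A → S .] and shift items [L → S . (], [S → . ( c (], [S → . x A A] — shift-reduce conflict.
I8 contains reduce item [L → S ( .] and shift item [S → ( . c (] — shift-reduce conflict.
I9 contains reduce item [S → S S .] and shift items [L → S . (], [S → . ( c (], [S → . x A A] — shift-reduce conflict.
I14 contains reduce item [S → ( c ( .] and shift item [S → ( . c (] — shift-reduce conflict.
I15 contains reduce items [A → ( c L .], [S → L .] and shift item [S → L . (] — shift-reduce conflict.

Answer: Yes — I3: [S → L .] vs [S → L . (]; I4: [A → S .] vs [L → S . (]; I8: [L → S ( .] vs [S → ( . c (]; I9: [S → S S .] vs [L → S . (]; I14: [S → ( c ( .] vs [S → ( . c (]; I15: [A → ( c L .] vs [S → L . (]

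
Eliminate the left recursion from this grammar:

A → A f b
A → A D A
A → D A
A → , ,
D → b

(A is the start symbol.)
A → D A A'
A → , , A'
A' → f b A'
A' → D A A'
A' → ε
D → b

A is directly left-recursive. The standard transformation for
  A → A α₁ | ... | A α_m | β₁ | ... | β_n
is
  A  → β₁ A' | ... | β_n A'
  A' → α₁ A' | ... | α_m A' | ε

A → D A becomes A → D A A'
A → , , becomes A → , , A'
A → A f b becomes A' → f b A'
A → A D A becomes A' → D A A'
Add A' → ε

Productions for other non-terminals are unchanged:
  D → b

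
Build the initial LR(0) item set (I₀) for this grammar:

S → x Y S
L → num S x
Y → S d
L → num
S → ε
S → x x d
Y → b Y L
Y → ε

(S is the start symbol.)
First, augment the grammar with S' → S
I₀ = CLOSURE({ [S' → . S] }):
  [S' → . S] has the dot before S: add [S → . x Y S], [S → .], [S → . x x d]
No further items can be added.

I₀ = { [S → . x Y S], [S → . x x d], [S → .], [S' → . S] }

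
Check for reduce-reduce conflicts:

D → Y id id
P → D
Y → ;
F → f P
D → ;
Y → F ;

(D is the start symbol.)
Augment with D' → D and build the canonical LR(0) collection (I0 = CLOSURE({[D' → . D]}), then GOTO on every symbol after a dot until no new states appear). It has 11 states:
  I0: { [D → . ;], [D → . Y id id], [D' → . D], [F → . f P], [Y → . ;], [Y → . F ;] }  — shift
  I1: { [D → ; .], [Y → ; .] }  — 2 reduces
  I2: { [D' → D .] }  — accept
  I3: { [Y → F . ;] }  — shift
  I4: { [D → Y . id id] }  — shift
  I5: { [D → . ;], [D → . Y id id], [F → . f P], [F → f . P], [P → . D], [Y → . ;], [Y → . F ;] }  — shift
  I6: { [P → D .] }  — reduce
  I7: { [F → f P .] }  — reduce
  I8: { [D → Y id . id] }  — shift
  I9: { [D → Y id id .] }  — reduce
  I10: { [Y → F ; .] }  — reduce

I1 contains complete items [D → ; .], [Y → ; .] — reduce-reduce conflict.

Answer: Yes — I1: [D → ; .] vs [Y → ; .]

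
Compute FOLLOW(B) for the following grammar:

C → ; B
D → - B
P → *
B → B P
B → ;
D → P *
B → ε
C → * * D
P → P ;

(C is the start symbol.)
In C → ; B: B is at the end, add FOLLOW(C)
In D → - B: B is at the end, add FOLLOW(D)
In B → B P: B is followed by P, add FIRST(P) \ {ε} = { '*' }

The FOLLOW sets referred to above (computed the same way, to a fixed point):
  FOLLOW(C) = { $ }
  FOLLOW(D) = { $ }

Taking the union: FOLLOW(B) = { $, '*' }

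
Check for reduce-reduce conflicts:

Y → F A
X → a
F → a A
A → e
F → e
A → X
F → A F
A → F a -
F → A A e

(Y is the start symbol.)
Yes — I6: [A → e .] vs [F → e .]; I13: [A → e .] vs [F → A A e .]

A reduce-reduce conflict occurs when an LR(0) state has two complete items [A → α .] and [B → β .] — both call for a reduction, and with no lookahead the parser cannot choose between them.

Augment with Y' → Y and build the canonical LR(0) collection (I0 = CLOSURE({[Y' → . Y]}), then GOTO on every symbol after a dot until no new states appear). It has 16 states:
  I0: { [A → . F a -], [A → . X], [A → . e], [F → . A A e], [F → . A F], [F → . a A], [F → . e], [X → . a], [Y → . F A], [Y' → . Y] }  — shift
  I1: { [A → . F a -], [A → . X], [A → . e], [F → . A A e], [F → . A F], [F → . a A], [F → . e], [F → A . A e], [F → A . F], [X → . a] }  — shift
  I2: { [A → . F a -], [A → . X], [A → . e], [A → F . a -], [F → . A A e], [F → . A F], [F → . a A], [F → . e], [X → . a], [Y → F . A] }  — shift
  I3: { [A → X .] }  — reduce
  I4: { [Y' → Y .] }  — accept
  I5: { [A → . F a -], [A → . X], [A → . e], [F → . A A e], [F → . A F], [F → . a A], [F → . e], [F → a . A], [X → . a], [X → a .] }  — shift, reduce
  I6: { [A → e .], [F → e .] }  — 2 reduces
  I7: { [A → . F a -], [A → . X], [A → . e], [F → . A A e], [F → . A F], [F → . a A], [F → . e], [F → A . A e], [F → A . F], [F → a A .], [X → . a] }  — shift, reduce
  I8: { [A → F . a -] }  — shift
  I9: { [A → F a . -] }  — shift
  I10: { [A → F a - .] }  — reduce
  I11: { [A → . F a -], [A → . X], [A → . e], [F → . A A e], [F → . A F], [F → . a A], [F → . e], [F → A . A e], [F → A . F], [F → A A . e], [X → . a] }  — shift
  I12: { [A → F . a -], [F → A F .] }  — shift, reduce
  I13: { [A → e .], [F → A A e .], [F → e .] }  — 3 reduces
  I14: { [A → . F a -], [A → . X], [A → . e], [F → . A A e], [F → . A F], [F → . a A], [F → . e], [F → A . A e], [F → A . F], [X → . a], [Y → F A .] }  — shift, reduce
  I15: { [A → . F a -], [A → . X], [A → . e], [A → F a . -], [F → . A A e], [F → . A F], [F → . a A], [F → . e], [F → a . A], [X → . a], [X → a .] }  — shift, reduce

I6 contains complete items [A → e .], [F → e .] — reduce-reduce conflict.
I13 contains complete items [A → e .], [F → A A e .], [F → e .] — reduce-reduce conflict.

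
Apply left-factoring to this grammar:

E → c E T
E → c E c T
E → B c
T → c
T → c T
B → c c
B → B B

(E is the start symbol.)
E → c E E'
E' → T
E' → c T
E → B c
T → c T'
T' → ε
T' → T
B → c c
B → B B

Left-factoring transforms A → αβ₁ | αβ₂ into A → αA' and A' → β₁ | β₂
(α is the longest common prefix among the alternatives). Repeat until
no nonterminal has two alternatives with a common prefix.

Round 1: E has alternatives sharing prefix 'c E'. Introduce E': E → c E E'
  Add: E' → T
  Add: E' → c T

Round 2: T has alternatives sharing prefix 'c'. Introduce T': T → c T'
  Add: T' → ε
  Add: T' → T

No remaining common prefixes — done.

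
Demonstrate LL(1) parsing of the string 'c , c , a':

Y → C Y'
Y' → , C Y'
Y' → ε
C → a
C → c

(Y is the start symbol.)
LL(1) parsing maintains a stack (initially the start symbol over $) and the input. At each step: if the stack top is a terminal, match it against the current input token; if it is a non-terminal N, replace it with the RHS of M[N, lookahead] (the unique production whose predict set contains the lookahead).

Stack is shown with the top on the left.

Stack     Input        Action
-----------------------------
Y $       c , c , a $  output Y → C Y'
C Y' $    c , c , a $  output C → c
c Y' $    c , c , a $  match 'c'
Y' $      , c , a $    output Y' → , C Y'
, C Y' $  , c , a $    match ','
C Y' $    c , a $      output C → c
c Y' $    c , a $      match 'c'
Y' $      , a $        output Y' → , C Y'
, C Y' $  , a $        match ','
C Y' $    a $          output C → a
a Y' $    a $          match 'a'
Y' $      $            output Y' → ε
$         $            accept

The string is accepted.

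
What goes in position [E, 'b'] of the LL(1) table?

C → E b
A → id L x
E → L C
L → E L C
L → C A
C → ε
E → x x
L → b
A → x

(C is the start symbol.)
To find M[E, 'b'], we find productions for E where 'b' is in the predict set (PREDICT(N → α) = (FIRST(α) \ {ε}) ∪ (FOLLOW(N) if α ⇒* ε)).

Relevant sets:
  FIRST(L) = { 'b', 'id', 'x' }

E → L C: PREDICT = { 'b', 'id', 'x' }
  'b' is in predict set, so this production goes in M[E, 'b']
E → x x: PREDICT = { 'x' }

M[E, 'b'] = E → L C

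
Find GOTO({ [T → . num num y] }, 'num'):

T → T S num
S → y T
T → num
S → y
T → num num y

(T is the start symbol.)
{ [T → num . num y] }

GOTO(I, 'num') = CLOSURE({ [A → αX.β] : [A → α.Xβ] ∈ I, X = 'num' })

Items with dot before 'num', with the dot advanced:
  [T → . num num y] → [T → num . num y]
Closure adds nothing (no advanced item has the dot before a non-terminal).

GOTO = { [T → num . num y] }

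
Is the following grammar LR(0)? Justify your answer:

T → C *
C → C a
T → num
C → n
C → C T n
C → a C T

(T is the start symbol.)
Augment with T' → T and build the canonical LR(0) collection (I0 = CLOSURE({[T' → . T]}), then GOTO on every symbol after a dot until no new states appear). It has 12 states:
  I0: { [C → . C T n], [C → . C a], [C → . a C T], [C → . n], [T → . C *], [T → . num], [T' → . T] }  — shift
  I1: { [C → . C T n], [C → . C a], [C → . a C T], [C → . n], [C → C . T n], [C → C . a], [T → . C *], [T → . num], [T → C . *] }  — shift
  I2: { [T' → T .] }  — accept
  I3: { [C → . C T n], [C → . C a], [C → . a C T], [C → . n], [C → a . C T] }  — shift
  I4: { [C → n .] }  — reduce
  I5: { [T → num .] }  — reduce
  I6: { [C → . C T n], [C → . C a], [C → . a C T], [C → . n], [C → C . T n], [C → C . a], [C → a C . T], [T → . C *], [T → . num] }  — shift
  I7: { [C → C T . n], [C → a C T .] }  — shift, reduce
  I8: { [C → . C T n], [C → . C a], [C → . a C T], [C → . n], [C → C a .], [C → a . C T] }  — shift, reduce
  I9: { [C → C T n .] }  — reduce
  I10: { [T → C * .] }  — reduce
  I11: { [C → C T . n] }  — shift

Conflict in state I7:
  Shift-reduce conflict between [C → a C T .] and [C → C T . n]
So the grammar is NOT LR(0).

Answer: No. Shift-reduce conflict between [C → a C T .] and [C → C T . n]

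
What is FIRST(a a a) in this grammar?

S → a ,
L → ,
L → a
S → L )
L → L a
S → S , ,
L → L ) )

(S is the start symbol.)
To compute FIRST(a a a), process the symbols left to right:
Symbol a is a terminal. Add 'a' and stop.
FIRST(a a a) = { 'a' }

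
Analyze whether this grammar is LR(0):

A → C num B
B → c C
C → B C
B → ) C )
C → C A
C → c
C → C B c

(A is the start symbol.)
A grammar is LR(0) if no state in the canonical LR(0) collection has:
  - both a shift item (dot before a terminal) and a complete item (shift-reduce conflict), or
  - two or more complete items (reduce-reduce conflict; the accept item [A' → A .] counts as a complete item here).

Augment with A' → A and build the canonical LR(0) collection (I0 = CLOSURE({[A' → . A]}), then GOTO on every symbol after a dot until no new states appear). It has 16 states:
  I0: { [A → . C num B], [A' → . A], [B → . ) C )], [B → . c C], [C → . B C], [C → . C A], [C → . C B c], [C → . c] }  — shift
  I1: { [B → ) . C )], [B → . ) C )], [B → . c C], [C → . B C], [C → . C A], [C → . C B c], [C → . c] }  — shift
  I2: { [A' → A .] }  — accept
  I3: { [B → . ) C )], [B → . c C], [C → . B C], [C → . C A], [C → . C B c], [C → . c], [C → B . C] }  — shift
  I4: { [A → . C num B], [A → C . num B], [B → . ) C )], [B → . c C], [C → . B C], [C → . C A], [C → . C B c], [C → . c], [C → C . A], [C → C . B c] }  — shift
  I5: { [B → . ) C )], [B → . c C], [B → c . C], [C → . B C], [C → . C A], [C → . C B c], [C → . c], [C → c .] }  — shift, reduce
  I6: { [A → . C num B], [B → . ) C )], [B → . c C], [B → c C .], [C → . B C], [C → . C A], [C → . C B c], [C → . c], [C → C . A], [C → C . B c] }  — shift, reduce
  I7: { [C → C A .] }  — reduce
  I8: { [B → . ) C )], [B → . c C], [C → . B C], [C → . C A], [C → . C B c], [C → . c], [C → B . C], [C → C B . c] }  — shift
  I9: { [A → . C num B], [B → . ) C )], [B → . c C], [C → . B C], [C → . C A], [C → . C B c], [C → . c], [C → B C .], [C → C . A], [C → C . B c] }  — shift, reduce
  I10: { [B → . ) C )], [B → . c C], [B → c . C], [C → . B C], [C → . C A], [C → . C B c], [C → . c], [C → C B c .], [C → c .] }  — shift, 2 reduces
  I11: { [A → C num . B], [B → . ) C )], [B → . c C] }  — shift
  I12: { [A → C num B .] }  — reduce
  I13: { [B → . ) C )], [B → . c C], [B → c . C], [C → . B C], [C → . C A], [C → . C B c], [C → . c] }  — shift
  I14: { [A → . C num B], [B → ) C . )], [B → . ) C )], [B → . c C], [C → . B C], [C → . C A], [C → . C B c], [C → . c], [C → C . A], [C → C . B c] }  — shift
  I15: { [B → ) . C )], [B → ) C ) .], [B → . ) C )], [B → . c C], [C → . B C], [C → . C A], [C → . C B c], [C → . c] }  — shift, reduce

Conflict in state I5:
  Shift-reduce conflict between [C → c .] and [B → . ) C )]
So the grammar is NOT LR(0).

Answer: No. Shift-reduce conflict between [C → c .] and [B → . ) C )]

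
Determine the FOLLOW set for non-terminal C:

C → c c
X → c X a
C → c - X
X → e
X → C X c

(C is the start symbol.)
C is the start symbol, so $ ∈ FOLLOW(C).
In X → C X c: C is followed by X c, add FIRST(X c) \ {ε} = { 'c', 'e' }

Taking the union: FOLLOW(C) = { $, 'c', 'e' }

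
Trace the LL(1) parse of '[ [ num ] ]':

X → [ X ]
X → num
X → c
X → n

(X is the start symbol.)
Stack is shown with the top on the left.

Stack      Input          Action
--------------------------------
X $        [ [ num ] ] $  output X → [ X ]
[ X ] $    [ [ num ] ] $  match '['
X ] $      [ num ] ] $    output X → [ X ]
[ X ] ] $  [ num ] ] $    match '['
X ] ] $    num ] ] $      output X → num
num ] ] $  num ] ] $      match 'num'
] ] $      ] ] $          match ']'
] $        ] $            match ']'
$          $              accept

The string is accepted.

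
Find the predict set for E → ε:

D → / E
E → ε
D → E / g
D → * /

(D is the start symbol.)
{ $, '/' }

PREDICT(E → ε) = (FIRST(RHS) \ {ε}) ∪ (FOLLOW(E) if ε ∈ FIRST(RHS), i.e. RHS ⇒* ε)
The right-hand side is ε (FIRST(ε) = { ε }), so the predict set is FOLLOW(E) = { $, '/' }
PREDICT(E → ε) = { $, '/' }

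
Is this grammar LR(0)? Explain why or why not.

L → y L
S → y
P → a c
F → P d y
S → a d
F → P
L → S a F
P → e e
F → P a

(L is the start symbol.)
No. Shift-reduce conflict between [S → y .] and [L → . y L]

A grammar is LR(0) if no state in the canonical LR(0) collection has:
  - both a shift item (dot before a terminal) and a complete item (shift-reduce conflict), or
  - two or more complete items (reduce-reduce conflict; the accept item [L' → L .] counts as a complete item here).

Augment with L' → L and build the canonical LR(0) collection (I0 = CLOSURE({[L' → . L]}), then GOTO on every symbol after a dot until no new states appear). It has 17 states:
  I0: { [L → . S a F], [L → . y L], [L' → . L], [S → . a d], [S → . y] }  — shift
  I1: { [L' → L .] }  — accept
  I2: { [L → S . a F] }  — shift
  I3: { [S → a . d] }  — shift
  I4: { [L → . S a F], [L → . y L], [L → y . L], [S → . a d], [S → . y], [S → y .] }  — shift, reduce
  I5: { [L → y L .] }  — reduce
  I6: { [S → a d .] }  — reduce
  I7: { [F → . P a], [F → . P d y], [F → . P], [L → S a . F], [P → . a c], [P → . e e] }  — shift
  I8: { [L → S a F .] }  — reduce
  I9: { [F → P . a], [F → P . d y], [F → P .] }  — shift, reduce
  I10: { [P → a . c] }  — shift
  I11: { [P → e . e] }  — shift
  I12: { [P → e e .] }  — reduce
  I13: { [P → a c .] }  — reduce
  I14: { [F → P a .] }  — reduce
  I15: { [F → P d . y] }  — shift
  I16: { [F → P d y .] }  — reduce

Conflict in state I4:
  Shift-reduce conflict between [S → y .] and [L → . y L]
So the grammar is NOT LR(0).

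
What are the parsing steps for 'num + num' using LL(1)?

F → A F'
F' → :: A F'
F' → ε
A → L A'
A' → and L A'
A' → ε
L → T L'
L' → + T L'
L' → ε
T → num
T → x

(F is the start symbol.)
LL(1) parsing maintains a stack (initially the start symbol over $) and the input. At each step: if the stack top is a terminal, match it against the current input token; if it is a non-terminal N, replace it with the RHS of M[N, lookahead] (the unique production whose predict set contains the lookahead).

Stack is shown with the top on the left.

Stack           Input        Action
-----------------------------------
F $             num + num $  output F → A F'
A F' $          num + num $  output A → L A'
L A' F' $       num + num $  output L → T L'
T L' A' F' $    num + num $  output T → num
num L' A' F' $  num + num $  match 'num'
L' A' F' $      + num $      output L' → + T L'
+ T L' A' F' $  + num $      match '+'
T L' A' F' $    num $        output T → num
num L' A' F' $  num $        match 'num'
L' A' F' $      $            output L' → ε
A' F' $         $            output A' → ε
F' $            $            output F' → ε
$               $            accept

The string is accepted.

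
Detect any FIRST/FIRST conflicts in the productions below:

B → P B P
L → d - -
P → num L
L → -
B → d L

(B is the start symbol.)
No FIRST/FIRST conflicts.

A FIRST/FIRST conflict occurs when two productions N → α and N → β for the same non-terminal have FIRST(α) ∩ FIRST(β) ≠ ∅ (with ε ∈ FIRST of a nullable right-hand side, so two nullable alternatives also conflict).

FIRST sets of the non-terminals at (or reachable through a nullable prefix from) the front of some alternative:
  FIRST(P) = { 'num' }

Productions for B:
  B → P B P: FIRST = { 'num' }
  B → d L: FIRST = { 'd' }
Productions for L:
  L → d - -: FIRST = { 'd' }
  L → -: FIRST = { '-' }
P has only one production, so no FIRST/FIRST conflict is possible there.

All alternatives of each non-terminal have pairwise disjoint FIRST sets.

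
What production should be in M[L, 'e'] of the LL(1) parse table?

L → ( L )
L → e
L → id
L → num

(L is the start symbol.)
To find M[L, 'e'], we find productions for L where 'e' is in the predict set (PREDICT(N → α) = (FIRST(α) \ {ε}) ∪ (FOLLOW(N) if α ⇒* ε)).

L → ( L ): PREDICT = { '(' }
L → e: PREDICT = { 'e' }
  'e' is in predict set, so this production goes in M[L, 'e']
L → id: PREDICT = { 'id' }
L → num: PREDICT = { 'num' }

M[L, 'e'] = L → e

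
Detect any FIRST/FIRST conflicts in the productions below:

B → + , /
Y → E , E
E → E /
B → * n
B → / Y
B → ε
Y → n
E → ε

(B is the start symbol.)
No FIRST/FIRST conflicts.

A FIRST/FIRST conflict occurs when two productions N → α and N → β for the same non-terminal have FIRST(α) ∩ FIRST(β) ≠ ∅ (with ε ∈ FIRST of a nullable right-hand side, so two nullable alternatives also conflict).

FIRST sets of the non-terminals at (or reachable through a nullable prefix from) the front of some alternative:
  FIRST(E) = { '/', ε }

Productions for B:
  B → + , /: FIRST = { '+' }
  B → * n: FIRST = { '*' }
  B → / Y: FIRST = { '/' }
  B → ε: FIRST = { ε }
Productions for Y:
  Y → E , E: FIRST = { ',', '/' }
  Y → n: FIRST = { 'n' }
Productions for E:
  E → E /: FIRST = { '/' }
  E → ε: FIRST = { ε }

All alternatives of each non-terminal have pairwise disjoint FIRST sets.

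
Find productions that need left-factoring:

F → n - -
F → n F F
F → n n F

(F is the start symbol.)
Yes, F has productions with common prefix 'n'

Left-factoring is needed when two productions for the same non-terminal
share a common prefix on the right-hand side.

Productions for F:
  F → n - -
  F → n F F
  F → n n F

Found common prefix 'n' in productions for F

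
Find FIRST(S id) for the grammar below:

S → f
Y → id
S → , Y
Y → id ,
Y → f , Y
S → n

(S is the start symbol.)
FIRST sets of the non-terminals involved (from the grammar, by fixed-point iteration):
  FIRST(S) = { ',', 'f', 'n' }

To compute FIRST(S id), process the symbols left to right:
Symbol S is a non-terminal. Add FIRST(S) \ {ε} = { ',', 'f', 'n' }
S is not nullable (ε ∉ FIRST(S)), so stop here.
FIRST(S id) = { ',', 'f', 'n' }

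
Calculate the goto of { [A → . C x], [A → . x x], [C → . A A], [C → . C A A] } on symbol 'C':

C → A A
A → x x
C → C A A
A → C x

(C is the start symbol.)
{ [A → . C x], [A → . x x], [A → C . x], [C → . A A], [C → . C A A], [C → C . A A] }

GOTO(I, 'C') = CLOSURE({ [A → αX.β] : [A → α.Xβ] ∈ I, X = 'C' })

Items with dot before 'C', with the dot advanced:
  [A → . C x] → [A → C . x]
  [C → . C A A] → [C → C . A A]
Closure of the advanced items:
  [C → C . A A] has the dot before A: add [A → . x x], [A → . C x]
  [A → . C x] has the dot before C: add [C → . A A], [C → . C A A]

GOTO = { [A → . C x], [A → . x x], [A → C . x], [C → . A A], [C → . C A A], [C → C . A A] }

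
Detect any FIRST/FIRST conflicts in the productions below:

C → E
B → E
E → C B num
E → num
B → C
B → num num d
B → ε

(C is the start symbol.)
FIRST sets of the non-terminals at (or reachable through a nullable prefix from) the front of some alternative:
  FIRST(E) = { 'num' }
  FIRST(C) = { 'num' }

Productions for B:
  B → E: FIRST = { 'num' }
  B → C: FIRST = { 'num' }
  B → num num d: FIRST = { 'num' }
  B → ε: FIRST = { ε }
Productions for E:
  E → C B num: FIRST = { 'num' }
  E → num: FIRST = { 'num' }
C has only one production, so no FIRST/FIRST conflict is possible there.

Conflict for B: B → E and B → C
  Overlap: { 'num' }
Conflict for B: B → E and B → num num d
  Overlap: { 'num' }
Conflict for B: B → C and B → num num d
  Overlap: { 'num' }
Conflict for E: E → C B num and E → num
  Overlap: { 'num' }

Answer: Yes. B → E / B → C on { 'num' }; B → E / B → num num d on { 'num' }; B → C / B → num num d on { 'num' }; E → C B num / E → num on { 'num' }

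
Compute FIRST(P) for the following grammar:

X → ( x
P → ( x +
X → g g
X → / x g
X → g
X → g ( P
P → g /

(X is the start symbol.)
{ '(', 'g' }

To compute FIRST(P), examine every production with P on the left-hand side, reading each right-hand side left to right until a non-nullable symbol is reached.

From P → ( x +:
  - '(' is a terminal: add '(' and stop
From P → g /:
  - g is a terminal: add 'g' and stop

Collecting: FIRST(P) = { '(', 'g' }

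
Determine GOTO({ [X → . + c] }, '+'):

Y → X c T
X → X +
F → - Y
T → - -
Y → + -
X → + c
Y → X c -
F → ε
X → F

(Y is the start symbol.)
GOTO(I, '+') = CLOSURE({ [A → αX.β] : [A → α.Xβ] ∈ I, X = '+' })

Items with dot before '+', with the dot advanced:
  [X → . + c] → [X → + . c]
Closure adds nothing (no advanced item has the dot before a non-terminal).

GOTO = { [X → + . c] }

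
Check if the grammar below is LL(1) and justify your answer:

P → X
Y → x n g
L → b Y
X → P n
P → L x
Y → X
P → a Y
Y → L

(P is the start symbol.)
No. Predict set conflict for P: { 'b' }

Relevant sets:
  FIRST(X) = { 'a', 'b' }
  FIRST(L) = { 'b' }

For P:
  PREDICT(P → X) = { 'a', 'b' }
  PREDICT(P → L x) = { 'b' }
  PREDICT(P → a Y) = { 'a' }
For Y:
  PREDICT(Y → x n g) = { 'x' }
  PREDICT(Y → X) = { 'a', 'b' }
  PREDICT(Y → L) = { 'b' }
L, X have a single production, so nothing to check there.

Conflict found: Predict set conflict for P: { 'b' }
The grammar is NOT LL(1).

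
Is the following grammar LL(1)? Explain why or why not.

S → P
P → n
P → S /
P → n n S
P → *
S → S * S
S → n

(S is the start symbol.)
A grammar is LL(1) if for each non-terminal N with multiple productions, the predict sets of those productions are pairwise disjoint, where PREDICT(N → α) = (FIRST(α) \ {ε}) ∪ (FOLLOW(N) if α ⇒* ε).

Relevant sets:
  FIRST(P) = { '*', 'n' }
  FIRST(S) = { '*', 'n' }

For S:
  PREDICT(S → P) = { '*', 'n' }
  PREDICT(S → S '*' S) = { '*', 'n' }
  PREDICT(S → n) = { 'n' }
For P:
  PREDICT(P → n) = { 'n' }
  PREDICT(P → S '/') = { '*', 'n' }
  PREDICT(P → n n S) = { 'n' }
  PREDICT(P → '*') = { '*' }

Conflict found: Predict set conflict for S: { '*', 'n' }
The grammar is NOT LL(1).

Answer: No. Predict set conflict for S: { '*', 'n' }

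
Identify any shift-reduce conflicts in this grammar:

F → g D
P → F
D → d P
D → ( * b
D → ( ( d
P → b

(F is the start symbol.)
No shift-reduce conflicts

Augment with F' → F and build the canonical LR(0) collection (I0 = CLOSURE({[F' → . F]}), then GOTO on every symbol after a dot until no new states appear). It has 13 states:
  I0: { [F → . g D], [F' → . F] }  — shift
  I1: { [F' → F .] }  — accept
  I2: { [D → . ( ( d], [D → . ( * b], [D → . d P], [F → g . D] }  — shift
  I3: { [D → ( . ( d], [D → ( . * b] }  — shift
  I4: { [F → g D .] }  — reduce
  I5: { [D → d . P], [F → . g D], [P → . F], [P → . b] }  — shift
  I6: { [P → F .] }  — reduce
  I7: { [D → d P .] }  — reduce
  I8: { [P → b .] }  — reduce
  I9: { [D → ( ( . d] }  — shift
  I10: { [D → ( * . b] }  — shift
  I11: { [D → ( * b .] }  — reduce
  I12: { [D → ( ( d .] }  — reduce

No state contains both a complete item and a shift item.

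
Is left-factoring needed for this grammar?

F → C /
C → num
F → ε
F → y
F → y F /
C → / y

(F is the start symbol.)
Yes, F has productions with common prefix 'y'

Left-factoring is needed when two productions for the same non-terminal
share a common prefix on the right-hand side.

Productions for F:
  F → C /
  F → ε
  F → y
  F → y F /
Productions for C:
  C → num
  C → / y

Found common prefix 'y' in productions for F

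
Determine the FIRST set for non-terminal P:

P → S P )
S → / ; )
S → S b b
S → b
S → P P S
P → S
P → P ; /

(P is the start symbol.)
FIRST sets of the other non-terminals involved (by the same procedure, iterated to a fixed point):
  FIRST(S) = { '/', 'b' }

From P → S P ):
  - S is a non-terminal: add FIRST(S) \ {ε} = { '/', 'b' }
    S is not nullable, so stop
From P → S:
  - S is a non-terminal: add FIRST(S) \ {ε} = { '/', 'b' }
    S is not nullable, so stop
From P → P ; /:
  - P is the symbol being defined: contributes nothing new
    P is not nullable, so stop

Collecting: FIRST(P) = { '/', 'b' }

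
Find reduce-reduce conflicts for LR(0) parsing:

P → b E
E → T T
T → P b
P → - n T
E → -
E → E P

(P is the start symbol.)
A reduce-reduce conflict occurs when an LR(0) state has two complete items [A → α .] and [B → β .] — both call for a reduction, and with no lookahead the parser cannot choose between them.

Augment with P' → P and build the canonical LR(0) collection (I0 = CLOSURE({[P' → . P]}), then GOTO on every symbol after a dot until no new states appear). It has 13 states:
  I0: { [P → . - n T], [P → . b E], [P' → . P] }  — shift
  I1: { [P → - . n T] }  — shift
  I2: { [P' → P .] }  — accept
  I3: { [E → . -], [E → . E P], [E → . T T], [P → . - n T], [P → . b E], [P → b . E], [T → . P b] }  — shift
  I4: { [E → - .], [P → - . n T] }  — shift, reduce
  I5: { [E → E . P], [P → . - n T], [P → . b E], [P → b E .] }  — shift, reduce
  I6: { [T → P . b] }  — shift
  I7: { [E → T . T], [P → . - n T], [P → . b E], [T → . P b] }  — shift
  I8: { [E → T T .] }  — reduce
  I9: { [T → P b .] }  — reduce
  I10: { [E → E P .] }  — reduce
  I11: { [P → - n . T], [P → . - n T], [P → . b E], [T → . P b] }  — shift
  I12: { [P → - n T .] }  — reduce

No state contains more than one complete item.

Answer: No reduce-reduce conflicts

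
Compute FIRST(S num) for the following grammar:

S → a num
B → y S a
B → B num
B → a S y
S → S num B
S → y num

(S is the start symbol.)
{ 'a', 'y' }

FIRST sets of the non-terminals involved (from the grammar, by fixed-point iteration):
  FIRST(S) = { 'a', 'y' }

To compute FIRST(S num), process the symbols left to right:
Symbol S is a non-terminal. Add FIRST(S) \ {ε} = { 'a', 'y' }
S is not nullable (ε ∉ FIRST(S)), so stop here.
FIRST(S num) = { 'a', 'y' }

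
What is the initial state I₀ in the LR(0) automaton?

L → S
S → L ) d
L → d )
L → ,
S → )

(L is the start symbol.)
{ [L → . ,], [L → . S], [L → . d )], [L' → . L], [S → . )], [S → . L ) d] }

First, augment the grammar with L' → L
I₀ = CLOSURE({ [L' → . L] }):
  [L' → . L] has the dot before L: add [L → . S], [L → . d )], [L → . ,]
  [L → . S] has the dot before S: add [S → . L ) d], [S → . )]
No further items can be added.

I₀ = { [L → . ,], [L → . S], [L → . d )], [L' → . L], [S → . )], [S → . L ) d] }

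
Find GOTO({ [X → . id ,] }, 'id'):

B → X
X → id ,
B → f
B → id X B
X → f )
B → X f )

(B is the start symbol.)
GOTO(I, 'id') = CLOSURE({ [A → αX.β] : [A → α.Xβ] ∈ I, X = 'id' })

Items with dot before 'id', with the dot advanced:
  [X → . id ,] → [X → id . ,]
Closure adds nothing (no advanced item has the dot before a non-terminal).

GOTO = { [X → id . ,] }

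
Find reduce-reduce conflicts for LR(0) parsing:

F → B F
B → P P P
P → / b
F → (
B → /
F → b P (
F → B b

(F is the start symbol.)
A reduce-reduce conflict occurs when an LR(0) state has two complete items [A → α .] and [B → β .] — both call for a reduction, and with no lookahead the parser cannot choose between them.

Augment with F' → F and build the canonical LR(0) collection (I0 = CLOSURE({[F' → . F]}), then GOTO on every symbol after a dot until no new states appear). It has 15 states:
  I0: { [B → . /], [B → . P P P], [F → . (], [F → . B F], [F → . B b], [F → . b P (], [F' → . F], [P → . / b] }  — shift
  I1: { [F → ( .] }  — reduce
  I2: { [B → / .], [P → / . b] }  — shift, reduce
  I3: { [B → . /], [B → . P P P], [F → . (], [F → . B F], [F → . B b], [F → . b P (], [F → B . F], [F → B . b], [P → . / b] }  — shift
  I4: { [F' → F .] }  — accept
  I5: { [B → P . P P], [P → . / b] }  — shift
  I6: { [F → b . P (], [P → . / b] }  — shift
  I7: { [P → / . b] }  — shift
  I8: { [F → b P . (] }  — shift
  I9: { [F → b P ( .] }  — reduce
  I10: { [P → / b .] }  — reduce
  I11: { [B → P P . P], [P → . / b] }  — shift
  I12: { [B → P P P .] }  — reduce
  I13: { [F → B F .] }  — reduce
  I14: { [F → B b .], [F → b . P (], [P → . / b] }  — shift, reduce

No state contains more than one complete item.

Answer: No reduce-reduce conflicts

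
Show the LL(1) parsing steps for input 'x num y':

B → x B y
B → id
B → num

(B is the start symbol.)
Stack is shown with the top on the left.

Stack    Input      Action
--------------------------
B $      x num y $  output B → x B y
x B y $  x num y $  match 'x'
B y $    num y $    output B → num
num y $  num y $    match 'num'
y $      y $        match 'y'
$        $          accept

The string is accepted.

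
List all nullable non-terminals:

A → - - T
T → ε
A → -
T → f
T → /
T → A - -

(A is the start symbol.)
{ 'T' }

ε-productions: T → ε
So T is immediately nullable.
No further non-terminal can be added: every production for the remaining non-terminals contains a terminal or a non-nullable non-terminal.
Nullable = { 'T' }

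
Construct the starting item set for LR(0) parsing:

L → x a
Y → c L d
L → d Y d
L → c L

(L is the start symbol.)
First, augment the grammar with L' → L
I₀ = CLOSURE({ [L' → . L] }):
  [L' → . L] has the dot before L: add [L → . x a], [L → . d Y d], [L → . c L]
No further items can be added.

I₀ = { [L → . c L], [L → . d Y d], [L → . x a], [L' → . L] }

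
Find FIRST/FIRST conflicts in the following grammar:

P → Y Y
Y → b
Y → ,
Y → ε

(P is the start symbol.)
Productions for Y:
  Y → b: FIRST = { 'b' }
  Y → ,: FIRST = { ',' }
  Y → ε: FIRST = { ε }
P has only one production, so no FIRST/FIRST conflict is possible there.

All alternatives of each non-terminal have pairwise disjoint FIRST sets.

Answer: No FIRST/FIRST conflicts.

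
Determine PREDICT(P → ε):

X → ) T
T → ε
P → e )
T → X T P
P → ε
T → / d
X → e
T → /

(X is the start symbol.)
{ $, ')', '/', 'e' }

PREDICT(P → ε) = (FIRST(RHS) \ {ε}) ∪ (FOLLOW(P) if ε ∈ FIRST(RHS), i.e. RHS ⇒* ε)
The right-hand side is ε (FIRST(ε) = { ε }), so the predict set is FOLLOW(P) = { $, ')', '/', 'e' }
PREDICT(P → ε) = { $, ')', '/', 'e' }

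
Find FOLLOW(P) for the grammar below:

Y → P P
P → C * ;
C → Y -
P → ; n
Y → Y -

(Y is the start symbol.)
{ $, '-', ';' }

In Y → P P: P is followed by P, add FIRST(P) \ {ε} = { ';' }
In Y → P P: P is at the end, add FOLLOW(Y)

The FOLLOW sets referred to above (computed the same way, to a fixed point):
  FOLLOW(Y) = { $, '-' }

Taking the union: FOLLOW(P) = { $, '-', ';' }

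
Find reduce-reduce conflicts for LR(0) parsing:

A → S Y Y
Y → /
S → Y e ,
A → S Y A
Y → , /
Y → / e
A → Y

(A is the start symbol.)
Augment with A' → A and build the canonical LR(0) collection (I0 = CLOSURE({[A' → . A]}), then GOTO on every symbol after a dot until no new states appear). It has 13 states:
  I0: { [A → . S Y A], [A → . S Y Y], [A → . Y], [A' → . A], [S → . Y e ,], [Y → . , /], [Y → . / e], [Y → . /] }  — shift
  I1: { [Y → , . /] }  — shift
  I2: { [Y → / . e], [Y → / .] }  — shift, reduce
  I3: { [A' → A .] }  — accept
  I4: { [A → S . Y A], [A → S . Y Y], [Y → . , /], [Y → . / e], [Y → . /] }  — shift
  I5: { [A → Y .], [S → Y . e ,] }  — shift, reduce
  I6: { [S → Y e . ,] }  — shift
  I7: { [S → Y e , .] }  — reduce
  I8: { [A → . S Y A], [A → . S Y Y], [A → . Y], [A → S Y . A], [A → S Y . Y], [S → . Y e ,], [Y → . , /], [Y → . / e], [Y → . /] }  — shift
  I9: { [A → S Y A .] }  — reduce
  I10: { [A → S Y Y .], [A → Y .], [S → Y . e ,] }  — shift, 2 reduces
  I11: { [Y → / e .] }  — reduce
  I12: { [Y → , / .] }  — reduce

I10 contains complete items [A → S Y Y .], [A → Y .] — reduce-reduce conflict.

Answer: Yes — I10: [A → S Y Y .] vs [A → Y .]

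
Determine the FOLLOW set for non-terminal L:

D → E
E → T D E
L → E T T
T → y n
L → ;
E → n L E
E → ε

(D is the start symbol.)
{ $, 'n', 'y' }

In E → n L E: L is followed by E, add FIRST(E) \ {ε} = { 'n', 'y' }
  E is nullable, so also add FOLLOW(E)

The FOLLOW sets referred to above (computed the same way, to a fixed point):
  FOLLOW(E) = { $, 'n', 'y' }

Taking the union: FOLLOW(L) = { $, 'n', 'y' }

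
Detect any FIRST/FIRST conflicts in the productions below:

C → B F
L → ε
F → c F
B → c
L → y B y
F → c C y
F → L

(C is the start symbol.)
Yes. F → c F / F → c C y on { 'c' }

FIRST sets of the non-terminals at (or reachable through a nullable prefix from) the front of some alternative:
  FIRST(L) = { 'y', ε }

Productions for L:
  L → ε: FIRST = { ε }
  L → y B y: FIRST = { 'y' }
Productions for F:
  F → c F: FIRST = { 'c' }
  F → c C y: FIRST = { 'c' }
  F → L: FIRST = { 'y', ε }
C, B have only one production, so no FIRST/FIRST conflict is possible there.

Conflict for F: F → c F and F → c C y
  Overlap: { 'c' }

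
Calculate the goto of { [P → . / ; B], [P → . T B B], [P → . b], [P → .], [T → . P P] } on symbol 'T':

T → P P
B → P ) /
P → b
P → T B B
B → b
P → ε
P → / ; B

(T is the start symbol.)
{ [B → . P ) /], [B → . b], [P → . / ; B], [P → . T B B], [P → . b], [P → .], [P → T . B B], [T → . P P] }

GOTO(I, 'T') = CLOSURE({ [A → αX.β] : [A → α.Xβ] ∈ I, X = 'T' })

Items with dot before 'T', with the dot advanced:
  [P → . T B B] → [P → T . B B]
Closure of the advanced items:
  [P → T . B B] has the dot before B: add [B → . P ) /], [B → . b]
  [B → . P ) /] has the dot before P: add [P → . b], [P → . T B B], [P → .], [P → . / ; B]
  [P → . T B B] has the dot before T: add [T → . P P]

GOTO = { [B → . P ) /], [B → . b], [P → . / ; B], [P → . T B B], [P → . b], [P → .], [P → T . B B], [T → . P P] }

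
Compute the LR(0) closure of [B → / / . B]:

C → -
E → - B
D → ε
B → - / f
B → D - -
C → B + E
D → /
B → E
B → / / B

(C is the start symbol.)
{ [B → . - / f], [B → . / / B], [B → . D - -], [B → . E], [B → / / . B], [D → . /], [D → .], [E → . - B] }

To compute CLOSURE, for each item [A → α.Bβ] where B is a non-terminal, add [B → .γ] for all productions B → γ; repeat for the newly added items until nothing changes.

Start with: [B → / / . B]
  [B → / / . B] has the dot before B: add [B → . - / f], [B → . D - -], [B → . E], [B → . / / B]
  [B → . D - -] has the dot before D: add [D → .], [D → . /]
  [B → . E] has the dot before E: add [E → . - B]
No further items can be added.

CLOSURE = { [B → . - / f], [B → . / / B], [B → . D - -], [B → . E], [B → / / . B], [D → . /], [D → .], [E → . - B] }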